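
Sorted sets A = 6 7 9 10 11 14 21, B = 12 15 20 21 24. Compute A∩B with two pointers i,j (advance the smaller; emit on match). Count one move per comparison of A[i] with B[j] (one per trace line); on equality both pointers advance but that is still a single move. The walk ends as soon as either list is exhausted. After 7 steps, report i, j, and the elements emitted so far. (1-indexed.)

i=7, j=2, emitted=[]

[i=1,j=1] 6<12 → i++
[i=2,j=1] 7<12 → i++
[i=3,j=1] 9<12 → i++
[i=4,j=1] 10<12 → i++
[i=5,j=1] 11<12 → i++
[i=6,j=1] 14>12 → j++
[i=6,j=2] 14<15 → i++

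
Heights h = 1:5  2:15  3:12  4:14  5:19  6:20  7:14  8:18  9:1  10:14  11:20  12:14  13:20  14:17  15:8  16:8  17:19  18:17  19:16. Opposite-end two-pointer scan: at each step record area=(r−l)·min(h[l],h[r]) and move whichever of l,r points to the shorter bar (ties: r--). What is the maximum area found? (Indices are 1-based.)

max area = 255

l=1 r=19: min(5,16)*18=90 best=90 *, l++
l=2 r=19: min(15,16)*17=255 best=255 *, l++
l=3 r=19: min(12,16)*16=192 best=255, l++
l=4 r=19: min(14,16)*15=210 best=255, l++
l=5 r=19: min(19,16)*14=224 best=255, r--
l=5 r=18: min(19,17)*13=221 best=255, r--
l=5 r=17: min(19,19)*12=228 best=255, r--
l=5 r=16: min(19,8)*11=88 best=255, r--
l=5 r=15: min(19,8)*10=80 best=255, r--
l=5 r=14: min(19,17)*9=153 best=255, r--
l=5 r=13: min(19,20)*8=152 best=255, l++
l=6 r=13: min(20,20)*7=140 best=255, r--
l=6 r=12: min(20,14)*6=84 best=255, r--
l=6 r=11: min(20,20)*5=100 best=255, r--
l=6 r=10: min(20,14)*4=56 best=255, r--
l=6 r=9: min(20,1)*3=3 best=255, r--
l=6 r=8: min(20,18)*2=36 best=255, r--
l=6 r=7: min(20,14)*1=14 best=255, r--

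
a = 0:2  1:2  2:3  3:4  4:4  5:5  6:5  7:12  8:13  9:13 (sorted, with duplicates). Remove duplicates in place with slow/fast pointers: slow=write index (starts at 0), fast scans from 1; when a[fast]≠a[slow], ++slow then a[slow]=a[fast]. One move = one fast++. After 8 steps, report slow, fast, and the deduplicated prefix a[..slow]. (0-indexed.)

slow=5, fast=9, prefix=[2, 3, 4, 5, 12, 13]

(s=0,f=1) a[fast]=2=a[slow] dup → fast++
(s=0,f=2) a[fast]=3≠a[slow]=2 write a[1]=3 → slow++,fast++
(s=1,f=3) a[fast]=4≠a[slow]=3 write a[2]=4 → slow++,fast++
(s=2,f=4) a[fast]=4=a[slow] dup → fast++
(s=2,f=5) a[fast]=5≠a[slow]=4 write a[3]=5 → slow++,fast++
(s=3,f=6) a[fast]=5=a[slow] dup → fast++
(s=3,f=7) a[fast]=12≠a[slow]=5 write a[4]=12 → slow++,fast++
(s=4,f=8) a[fast]=13≠a[slow]=12 write a[5]=13 → slow++,fast++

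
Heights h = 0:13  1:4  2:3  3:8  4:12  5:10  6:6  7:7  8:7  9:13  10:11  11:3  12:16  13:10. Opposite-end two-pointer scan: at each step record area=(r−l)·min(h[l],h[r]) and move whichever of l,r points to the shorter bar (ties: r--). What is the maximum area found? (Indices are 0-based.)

l=0 r=13: min(13,10)*13=130 best=130 *, r--
l=0 r=12: min(13,16)*12=156 best=156 *, l++
l=1 r=12: min(4,16)*11=44 best=156, l++
l=2 r=12: min(3,16)*10=30 best=156, l++
l=3 r=12: min(8,16)*9=72 best=156, l++
l=4 r=12: min(12,16)*8=96 best=156, l++
l=5 r=12: min(10,16)*7=70 best=156, l++
l=6 r=12: min(6,16)*6=36 best=156, l++
l=7 r=12: min(7,16)*5=35 best=156, l++
l=8 r=12: min(7,16)*4=28 best=156, l++
l=9 r=12: min(13,16)*3=39 best=156, l++
l=10 r=12: min(11,16)*2=22 best=156, l++
l=11 r=12: min(3,16)*1=3 best=156, l++

max area = 156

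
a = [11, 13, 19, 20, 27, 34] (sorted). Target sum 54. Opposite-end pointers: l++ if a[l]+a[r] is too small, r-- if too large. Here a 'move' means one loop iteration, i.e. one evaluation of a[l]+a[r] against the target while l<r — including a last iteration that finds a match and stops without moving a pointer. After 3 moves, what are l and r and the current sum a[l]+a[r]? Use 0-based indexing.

l=3, r=5, sum=54

[0,5] 11+34=45 <54 → l++
[1,5] 13+34=47 <54 → l++
[2,5] 19+34=53 <54 → l++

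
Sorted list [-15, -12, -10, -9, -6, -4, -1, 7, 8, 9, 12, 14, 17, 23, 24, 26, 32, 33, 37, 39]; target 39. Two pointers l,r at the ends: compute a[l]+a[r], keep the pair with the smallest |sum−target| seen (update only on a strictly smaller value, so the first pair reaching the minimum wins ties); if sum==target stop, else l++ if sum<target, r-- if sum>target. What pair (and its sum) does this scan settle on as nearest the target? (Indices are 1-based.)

pair (7, 32) with sum 39 (|Δ|=0)

l=1 r=20: -15+39=24 d=15 *, l++
l=2 r=20: -12+39=27 d=12 *, l++
l=3 r=20: -10+39=29 d=10 *, l++
l=4 r=20: -9+39=30 d=9 *, l++
l=5 r=20: -6+39=33 d=6 *, l++
l=6 r=20: -4+39=35 d=4 *, l++
l=7 r=20: -1+39=38 d=1 *, l++
l=8 r=20: 7+39=46 d=7, r--
l=8 r=19: 7+37=44 d=5, r--
l=8 r=18: 7+33=40 d=1, r--
l=8 r=17: 7+32=39 d=0 *, stop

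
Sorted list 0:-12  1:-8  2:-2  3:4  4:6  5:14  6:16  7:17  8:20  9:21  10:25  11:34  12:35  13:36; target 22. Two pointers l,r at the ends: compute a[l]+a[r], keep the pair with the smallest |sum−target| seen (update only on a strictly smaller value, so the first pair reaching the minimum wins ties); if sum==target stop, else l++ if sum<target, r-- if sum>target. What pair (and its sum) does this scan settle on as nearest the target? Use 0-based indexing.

l=0 r=13: -12+36=24 d=2 *, r--
l=0 r=12: -12+35=23 d=1 *, r--
l=0 r=11: -12+34=22 d=0 *, stop

pair (-12, 34) with sum 22 (|Δ|=0)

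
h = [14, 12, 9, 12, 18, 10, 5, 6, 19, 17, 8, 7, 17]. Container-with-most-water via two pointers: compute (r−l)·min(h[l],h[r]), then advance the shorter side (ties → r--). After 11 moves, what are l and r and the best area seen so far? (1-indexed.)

l=1 r=13: min(14,17)*12=168 best=168 *, l++
l=2 r=13: min(12,17)*11=132 best=168, l++
l=3 r=13: min(9,17)*10=90 best=168, l++
l=4 r=13: min(12,17)*9=108 best=168, l++
l=5 r=13: min(18,17)*8=136 best=168, r--
l=5 r=12: min(18,7)*7=49 best=168, r--
l=5 r=11: min(18,8)*6=48 best=168, r--
l=5 r=10: min(18,17)*5=85 best=168, r--
l=5 r=9: min(18,19)*4=72 best=168, l++
l=6 r=9: min(10,19)*3=30 best=168, l++
l=7 r=9: min(5,19)*2=10 best=168, l++

l=8, r=9, best area=168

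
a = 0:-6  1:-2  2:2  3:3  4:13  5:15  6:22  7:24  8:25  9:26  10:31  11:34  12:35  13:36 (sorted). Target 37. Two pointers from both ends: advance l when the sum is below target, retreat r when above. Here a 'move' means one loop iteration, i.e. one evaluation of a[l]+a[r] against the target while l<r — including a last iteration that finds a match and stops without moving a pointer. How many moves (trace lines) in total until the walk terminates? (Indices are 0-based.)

4 moves

l=0 r=13: -6+36=30 <37, l++
l=1 r=13: -2+36=34 <37, l++
l=2 r=13: 2+36=38 >37, r--
l=2 r=12: 2+35=37, found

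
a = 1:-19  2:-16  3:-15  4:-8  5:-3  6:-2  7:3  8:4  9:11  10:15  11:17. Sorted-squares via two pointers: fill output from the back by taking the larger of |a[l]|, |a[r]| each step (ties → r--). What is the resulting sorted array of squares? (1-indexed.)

l=1 r=11: |-19|>|17| out[11]=361, l++
l=2 r=11: |-16|<=|17| out[10]=289, r--
l=2 r=10: |-16|>|15| out[9]=256, l++
l=3 r=10: |-15|<=|15| out[8]=225, r--
l=3 r=9: |-15|>|11| out[7]=225, l++
l=4 r=9: |-8|<=|11| out[6]=121, r--
l=4 r=8: |-8|>|4| out[5]=64, l++
l=5 r=8: |-3|<=|4| out[4]=16, r--
l=5 r=7: |-3|<=|3| out[3]=9, r--
l=5 r=6: |-3|>|-2| out[2]=9, l++
l=6 r=6: |-2|<=|-2| out[1]=4, r--

[4, 9, 9, 16, 64, 121, 225, 225, 256, 289, 361]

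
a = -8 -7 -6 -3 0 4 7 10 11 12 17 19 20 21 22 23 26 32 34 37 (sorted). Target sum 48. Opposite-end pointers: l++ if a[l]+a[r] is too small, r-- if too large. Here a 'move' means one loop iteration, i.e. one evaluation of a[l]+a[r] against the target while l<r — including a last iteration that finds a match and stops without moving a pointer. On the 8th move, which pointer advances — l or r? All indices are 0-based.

l

l=0 r=19: -8+37=29 <48, l++
l=1 r=19: -7+37=30 <48, l++
l=2 r=19: -6+37=31 <48, l++
l=3 r=19: -3+37=34 <48, l++
l=4 r=19: 0+37=37 <48, l++
l=5 r=19: 4+37=41 <48, l++
l=6 r=19: 7+37=44 <48, l++
l=7 r=19: 10+37=47 <48, l++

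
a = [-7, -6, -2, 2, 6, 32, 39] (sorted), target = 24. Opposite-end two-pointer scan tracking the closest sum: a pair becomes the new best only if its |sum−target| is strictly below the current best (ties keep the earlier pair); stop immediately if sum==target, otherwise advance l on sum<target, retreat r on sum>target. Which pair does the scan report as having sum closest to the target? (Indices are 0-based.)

l=0 r=6: -7+39=32 d=8 *, r--
l=0 r=5: -7+32=25 d=1 *, r--
l=0 r=4: -7+6=-1 d=25, l++
l=1 r=4: -6+6=0 d=24, l++
l=2 r=4: -2+6=4 d=20, l++
l=3 r=4: 2+6=8 d=16, l++

pair (-7, 32) with sum 25 (|Δ|=1)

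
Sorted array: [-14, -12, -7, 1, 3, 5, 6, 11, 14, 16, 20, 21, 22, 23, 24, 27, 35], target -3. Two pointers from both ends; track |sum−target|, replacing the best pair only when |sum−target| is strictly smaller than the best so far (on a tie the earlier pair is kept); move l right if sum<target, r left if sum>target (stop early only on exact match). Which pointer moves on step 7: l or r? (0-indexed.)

r

l=0 r=16: -14+35=21 d=24 *, r--
l=0 r=15: -14+27=13 d=16 *, r--
l=0 r=14: -14+24=10 d=13 *, r--
l=0 r=13: -14+23=9 d=12 *, r--
l=0 r=12: -14+22=8 d=11 *, r--
l=0 r=11: -14+21=7 d=10 *, r--
l=0 r=10: -14+20=6 d=9 *, r--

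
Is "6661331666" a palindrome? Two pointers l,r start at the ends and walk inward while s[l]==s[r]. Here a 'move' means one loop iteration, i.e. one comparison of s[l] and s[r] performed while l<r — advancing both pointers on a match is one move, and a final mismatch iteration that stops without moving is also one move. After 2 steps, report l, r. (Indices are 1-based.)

l=3, r=8

[1,10] '6'=='6' → l++,r--
[2,9] '6'=='6' → l++,r--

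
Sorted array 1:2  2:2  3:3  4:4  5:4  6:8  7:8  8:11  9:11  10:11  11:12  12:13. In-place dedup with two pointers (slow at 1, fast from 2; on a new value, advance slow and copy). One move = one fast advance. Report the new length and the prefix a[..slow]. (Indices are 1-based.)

length 7; prefix = [2, 3, 4, 8, 11, 12, 13]

(s=1,f=2) a[fast]=2=a[slow] dup → fast++
(s=1,f=3) a[fast]=3≠a[slow]=2 write a[2]=3 → slow++,fast++
(s=2,f=4) a[fast]=4≠a[slow]=3 write a[3]=4 → slow++,fast++
(s=3,f=5) a[fast]=4=a[slow] dup → fast++
(s=3,f=6) a[fast]=8≠a[slow]=4 write a[4]=8 → slow++,fast++
(s=4,f=7) a[fast]=8=a[slow] dup → fast++
(s=4,f=8) a[fast]=11≠a[slow]=8 write a[5]=11 → slow++,fast++
(s=5,f=9) a[fast]=11=a[slow] dup → fast++
(s=5,f=10) a[fast]=11=a[slow] dup → fast++
(s=5,f=11) a[fast]=12≠a[slow]=11 write a[6]=12 → slow++,fast++
(s=6,f=12) a[fast]=13≠a[slow]=12 write a[7]=13 → slow++,fast++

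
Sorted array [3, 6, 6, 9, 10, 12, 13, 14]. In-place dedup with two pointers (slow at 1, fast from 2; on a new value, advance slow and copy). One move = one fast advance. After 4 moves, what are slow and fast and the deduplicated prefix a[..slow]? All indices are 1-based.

slow=4, fast=6, prefix=[3, 6, 9, 10]

slow=1 fast=2: a[fast]=6≠a[slow]=3 write a[2]=6, slow++,fast++
slow=2 fast=3: a[fast]=6=a[slow] dup, fast++
slow=2 fast=4: a[fast]=9≠a[slow]=6 write a[3]=9, slow++,fast++
slow=3 fast=5: a[fast]=10≠a[slow]=9 write a[4]=10, slow++,fast++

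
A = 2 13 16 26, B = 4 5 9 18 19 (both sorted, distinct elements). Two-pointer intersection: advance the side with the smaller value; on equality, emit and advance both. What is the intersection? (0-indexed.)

i=0 j=0: 2<4, i++
i=1 j=0: 13>4, j++
i=1 j=1: 13>5, j++
i=1 j=2: 13>9, j++
i=1 j=3: 13<18, i++
i=2 j=3: 16<18, i++
i=3 j=3: 26>18, j++
i=3 j=4: 26>19, j++

intersection = []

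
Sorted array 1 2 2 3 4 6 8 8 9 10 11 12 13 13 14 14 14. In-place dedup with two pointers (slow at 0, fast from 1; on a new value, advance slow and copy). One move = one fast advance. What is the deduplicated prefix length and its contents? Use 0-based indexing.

length 12; prefix = [1, 2, 3, 4, 6, 8, 9, 10, 11, 12, 13, 14]

slow=0 fast=1: a[fast]=2≠a[slow]=1 write a[1]=2, slow++,fast++
slow=1 fast=2: a[fast]=2=a[slow] dup, fast++
slow=1 fast=3: a[fast]=3≠a[slow]=2 write a[2]=3, slow++,fast++
slow=2 fast=4: a[fast]=4≠a[slow]=3 write a[3]=4, slow++,fast++
slow=3 fast=5: a[fast]=6≠a[slow]=4 write a[4]=6, slow++,fast++
slow=4 fast=6: a[fast]=8≠a[slow]=6 write a[5]=8, slow++,fast++
slow=5 fast=7: a[fast]=8=a[slow] dup, fast++
slow=5 fast=8: a[fast]=9≠a[slow]=8 write a[6]=9, slow++,fast++
slow=6 fast=9: a[fast]=10≠a[slow]=9 write a[7]=10, slow++,fast++
slow=7 fast=10: a[fast]=11≠a[slow]=10 write a[8]=11, slow++,fast++
slow=8 fast=11: a[fast]=12≠a[slow]=11 write a[9]=12, slow++,fast++
slow=9 fast=12: a[fast]=13≠a[slow]=12 write a[10]=13, slow++,fast++
slow=10 fast=13: a[fast]=13=a[slow] dup, fast++
slow=10 fast=14: a[fast]=14≠a[slow]=13 write a[11]=14, slow++,fast++
slow=11 fast=15: a[fast]=14=a[slow] dup, fast++
slow=11 fast=16: a[fast]=14=a[slow] dup, fast++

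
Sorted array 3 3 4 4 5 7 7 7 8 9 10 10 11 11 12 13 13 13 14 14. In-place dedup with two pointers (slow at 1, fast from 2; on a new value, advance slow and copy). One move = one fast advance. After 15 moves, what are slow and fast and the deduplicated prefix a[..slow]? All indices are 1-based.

slow=10, fast=17, prefix=[3, 4, 5, 7, 8, 9, 10, 11, 12, 13]

(s=1,f=2) a[fast]=3=a[slow] dup → fast++
(s=1,f=3) a[fast]=4≠a[slow]=3 write a[2]=4 → slow++,fast++
(s=2,f=4) a[fast]=4=a[slow] dup → fast++
(s=2,f=5) a[fast]=5≠a[slow]=4 write a[3]=5 → slow++,fast++
(s=3,f=6) a[fast]=7≠a[slow]=5 write a[4]=7 → slow++,fast++
(s=4,f=7) a[fast]=7=a[slow] dup → fast++
(s=4,f=8) a[fast]=7=a[slow] dup → fast++
(s=4,f=9) a[fast]=8≠a[slow]=7 write a[5]=8 → slow++,fast++
(s=5,f=10) a[fast]=9≠a[slow]=8 write a[6]=9 → slow++,fast++
(s=6,f=11) a[fast]=10≠a[slow]=9 write a[7]=10 → slow++,fast++
(s=7,f=12) a[fast]=10=a[slow] dup → fast++
(s=7,f=13) a[fast]=11≠a[slow]=10 write a[8]=11 → slow++,fast++
(s=8,f=14) a[fast]=11=a[slow] dup → fast++
(s=8,f=15) a[fast]=12≠a[slow]=11 write a[9]=12 → slow++,fast++
(s=9,f=16) a[fast]=13≠a[slow]=12 write a[10]=13 → slow++,fast++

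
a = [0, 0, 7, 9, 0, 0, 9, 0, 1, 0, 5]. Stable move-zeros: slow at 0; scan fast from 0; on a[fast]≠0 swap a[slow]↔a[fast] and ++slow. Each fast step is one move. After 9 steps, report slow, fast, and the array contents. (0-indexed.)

(s=0,f=0) a[fast]=0 → fast++
(s=0,f=1) a[fast]=0 → fast++
(s=0,f=2) a[fast]=7≠0 swap→a[0]=7 → slow++,fast++
(s=1,f=3) a[fast]=9≠0 swap→a[1]=9 → slow++,fast++
(s=2,f=4) a[fast]=0 → fast++
(s=2,f=5) a[fast]=0 → fast++
(s=2,f=6) a[fast]=9≠0 swap→a[2]=9 → slow++,fast++
(s=3,f=7) a[fast]=0 → fast++
(s=3,f=8) a[fast]=1≠0 swap→a[3]=1 → slow++,fast++

slow=4, fast=9, a=[7, 9, 9, 1, 0, 0, 0, 0, 0, 0, 5]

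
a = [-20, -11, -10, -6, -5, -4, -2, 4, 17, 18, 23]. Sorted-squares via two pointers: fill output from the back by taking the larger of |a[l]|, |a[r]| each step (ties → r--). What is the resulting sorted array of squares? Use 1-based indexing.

[1,11] |-20|<=|23| out[11]=529 → r--
[1,10] |-20|>|18| out[10]=400 → l++
[2,10] |-11|<=|18| out[9]=324 → r--
[2,9] |-11|<=|17| out[8]=289 → r--
[2,8] |-11|>|4| out[7]=121 → l++
[3,8] |-10|>|4| out[6]=100 → l++
[4,8] |-6|>|4| out[5]=36 → l++
[5,8] |-5|>|4| out[4]=25 → l++
[6,8] |-4|<=|4| out[3]=16 → r--
[6,7] |-4|>|-2| out[2]=16 → l++
[7,7] |-2|<=|-2| out[1]=4 → r--

[4, 16, 16, 25, 36, 100, 121, 289, 324, 400, 529]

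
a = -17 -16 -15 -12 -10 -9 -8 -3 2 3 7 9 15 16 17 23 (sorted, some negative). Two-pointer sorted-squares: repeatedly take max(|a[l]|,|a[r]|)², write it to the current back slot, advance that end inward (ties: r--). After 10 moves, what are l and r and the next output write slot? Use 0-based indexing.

l=0 r=15: |-17|<=|23| out[15]=529, r--
l=0 r=14: |-17|<=|17| out[14]=289, r--
l=0 r=13: |-17|>|16| out[13]=289, l++
l=1 r=13: |-16|<=|16| out[12]=256, r--
l=1 r=12: |-16|>|15| out[11]=256, l++
l=2 r=12: |-15|<=|15| out[10]=225, r--
l=2 r=11: |-15|>|9| out[9]=225, l++
l=3 r=11: |-12|>|9| out[8]=144, l++
l=4 r=11: |-10|>|9| out[7]=100, l++
l=5 r=11: |-9|<=|9| out[6]=81, r--

l=5, r=10, next write slot=5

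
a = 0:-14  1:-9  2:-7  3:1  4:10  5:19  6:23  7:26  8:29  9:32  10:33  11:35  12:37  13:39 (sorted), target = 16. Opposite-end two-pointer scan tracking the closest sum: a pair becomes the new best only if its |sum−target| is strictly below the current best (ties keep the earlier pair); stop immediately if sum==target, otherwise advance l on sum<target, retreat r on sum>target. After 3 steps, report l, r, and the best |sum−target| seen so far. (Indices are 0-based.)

l=0, r=10, best |Δ|=5

[0,13] -14+39=25 d=9 * → r--
[0,12] -14+37=23 d=7 * → r--
[0,11] -14+35=21 d=5 * → r--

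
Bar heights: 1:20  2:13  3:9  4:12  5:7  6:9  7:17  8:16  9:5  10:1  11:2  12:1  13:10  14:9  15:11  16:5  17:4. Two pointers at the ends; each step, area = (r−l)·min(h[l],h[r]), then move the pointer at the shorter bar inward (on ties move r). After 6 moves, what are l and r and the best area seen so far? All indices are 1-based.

[1,17] min(20,4)*16=64 best=64 * → r--
[1,16] min(20,5)*15=75 best=75 * → r--
[1,15] min(20,11)*14=154 best=154 * → r--
[1,14] min(20,9)*13=117 best=154 → r--
[1,13] min(20,10)*12=120 best=154 → r--
[1,12] min(20,1)*11=11 best=154 → r--

l=1, r=11, best area=154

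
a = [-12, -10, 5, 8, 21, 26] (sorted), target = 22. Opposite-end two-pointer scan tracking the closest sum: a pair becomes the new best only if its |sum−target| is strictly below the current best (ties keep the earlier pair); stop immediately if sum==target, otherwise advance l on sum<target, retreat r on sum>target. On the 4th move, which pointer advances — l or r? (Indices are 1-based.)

r

[1,6] -12+26=14 d=8 * → l++
[2,6] -10+26=16 d=6 * → l++
[3,6] 5+26=31 d=9 → r--
[3,5] 5+21=26 d=4 * → r--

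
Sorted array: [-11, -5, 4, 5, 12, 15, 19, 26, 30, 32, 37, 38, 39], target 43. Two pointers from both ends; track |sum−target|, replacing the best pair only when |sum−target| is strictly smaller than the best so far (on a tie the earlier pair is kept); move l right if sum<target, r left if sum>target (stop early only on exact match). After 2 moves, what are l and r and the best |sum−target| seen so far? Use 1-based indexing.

l=1 r=13: -11+39=28 d=15 *, l++
l=2 r=13: -5+39=34 d=9 *, l++

l=3, r=13, best |Δ|=9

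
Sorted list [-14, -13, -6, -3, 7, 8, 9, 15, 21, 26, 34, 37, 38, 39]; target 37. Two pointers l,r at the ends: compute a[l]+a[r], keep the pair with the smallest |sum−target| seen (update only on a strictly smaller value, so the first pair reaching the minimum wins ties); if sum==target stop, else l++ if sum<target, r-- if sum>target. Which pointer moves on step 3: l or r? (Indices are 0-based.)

l

[0,13] -14+39=25 d=12 * → l++
[1,13] -13+39=26 d=11 * → l++
[2,13] -6+39=33 d=4 * → l++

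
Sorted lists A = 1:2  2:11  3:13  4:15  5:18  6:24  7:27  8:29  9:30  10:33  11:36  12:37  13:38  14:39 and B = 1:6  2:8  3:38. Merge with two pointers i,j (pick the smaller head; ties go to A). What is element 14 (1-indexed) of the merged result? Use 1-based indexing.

merged[14] = 37

[i=1,j=1] A[i]=2<=B[j]=6 take 2 → i++
[i=2,j=1] A[i]=11>B[j]=6 take 6 → j++
[i=2,j=2] A[i]=11>B[j]=8 take 8 → j++
[i=2,j=3] A[i]=11<=B[j]=38 take 11 → i++
[i=3,j=3] A[i]=13<=B[j]=38 take 13 → i++
[i=4,j=3] A[i]=15<=B[j]=38 take 15 → i++
[i=5,j=3] A[i]=18<=B[j]=38 take 18 → i++
[i=6,j=3] A[i]=24<=B[j]=38 take 24 → i++
[i=7,j=3] A[i]=27<=B[j]=38 take 27 → i++
[i=8,j=3] A[i]=29<=B[j]=38 take 29 → i++
[i=9,j=3] A[i]=30<=B[j]=38 take 30 → i++
[i=10,j=3] A[i]=33<=B[j]=38 take 33 → i++
[i=11,j=3] A[i]=36<=B[j]=38 take 36 → i++
[i=12,j=3] A[i]=37<=B[j]=38 take 37 → i++
[i=13,j=3] A[i]=38<=B[j]=38 take 38 → i++
[i=14,j=3] A[i]=39>B[j]=38 take 38 → j++
[i=14,j=4] B done, take A[i]=39 → i++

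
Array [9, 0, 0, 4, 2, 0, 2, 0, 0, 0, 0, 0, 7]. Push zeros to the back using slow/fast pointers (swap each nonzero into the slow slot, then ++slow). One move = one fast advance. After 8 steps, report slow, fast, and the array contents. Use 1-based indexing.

slow=5, fast=9, a=[9, 4, 2, 2, 0, 0, 0, 0, 0, 0, 0, 0, 7]

(s=1,f=1) a[fast]=9≠0 swap→a[1]=9 → slow++,fast++
(s=2,f=2) a[fast]=0 → fast++
(s=2,f=3) a[fast]=0 → fast++
(s=2,f=4) a[fast]=4≠0 swap→a[2]=4 → slow++,fast++
(s=3,f=5) a[fast]=2≠0 swap→a[3]=2 → slow++,fast++
(s=4,f=6) a[fast]=0 → fast++
(s=4,f=7) a[fast]=2≠0 swap→a[4]=2 → slow++,fast++
(s=5,f=8) a[fast]=0 → fast++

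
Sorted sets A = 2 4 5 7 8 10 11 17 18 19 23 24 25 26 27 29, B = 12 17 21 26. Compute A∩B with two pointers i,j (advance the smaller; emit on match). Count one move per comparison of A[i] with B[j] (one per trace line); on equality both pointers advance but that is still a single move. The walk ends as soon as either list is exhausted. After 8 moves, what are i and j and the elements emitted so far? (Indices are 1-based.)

i=8, j=2, emitted=[]

i=1 j=1: 2<12, i++
i=2 j=1: 4<12, i++
i=3 j=1: 5<12, i++
i=4 j=1: 7<12, i++
i=5 j=1: 8<12, i++
i=6 j=1: 10<12, i++
i=7 j=1: 11<12, i++
i=8 j=1: 17>12, j++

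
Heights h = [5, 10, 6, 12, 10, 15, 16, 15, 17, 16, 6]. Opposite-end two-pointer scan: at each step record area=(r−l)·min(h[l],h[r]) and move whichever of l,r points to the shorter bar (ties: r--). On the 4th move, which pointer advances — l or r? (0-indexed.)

l=0 r=10: min(5,6)*10=50 best=50 *, l++
l=1 r=10: min(10,6)*9=54 best=54 *, r--
l=1 r=9: min(10,16)*8=80 best=80 *, l++
l=2 r=9: min(6,16)*7=42 best=80, l++

l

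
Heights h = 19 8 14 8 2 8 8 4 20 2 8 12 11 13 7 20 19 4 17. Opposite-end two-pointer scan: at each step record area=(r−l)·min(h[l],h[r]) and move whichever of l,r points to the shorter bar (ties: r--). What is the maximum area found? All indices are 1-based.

max area = 306

l=1 r=19: min(19,17)*18=306 best=306 *, r--
l=1 r=18: min(19,4)*17=68 best=306, r--
l=1 r=17: min(19,19)*16=304 best=306, r--
l=1 r=16: min(19,20)*15=285 best=306, l++
l=2 r=16: min(8,20)*14=112 best=306, l++
l=3 r=16: min(14,20)*13=182 best=306, l++
l=4 r=16: min(8,20)*12=96 best=306, l++
l=5 r=16: min(2,20)*11=22 best=306, l++
l=6 r=16: min(8,20)*10=80 best=306, l++
l=7 r=16: min(8,20)*9=72 best=306, l++
l=8 r=16: min(4,20)*8=32 best=306, l++
l=9 r=16: min(20,20)*7=140 best=306, r--
l=9 r=15: min(20,7)*6=42 best=306, r--
l=9 r=14: min(20,13)*5=65 best=306, r--
l=9 r=13: min(20,11)*4=44 best=306, r--
l=9 r=12: min(20,12)*3=36 best=306, r--
l=9 r=11: min(20,8)*2=16 best=306, r--
l=9 r=10: min(20,2)*1=2 best=306, r--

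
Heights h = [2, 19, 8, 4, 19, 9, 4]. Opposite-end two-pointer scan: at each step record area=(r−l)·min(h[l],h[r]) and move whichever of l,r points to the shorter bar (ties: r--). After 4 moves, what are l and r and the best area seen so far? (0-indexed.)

l=1, r=3, best area=57

l=0 r=6: min(2,4)*6=12 best=12 *, l++
l=1 r=6: min(19,4)*5=20 best=20 *, r--
l=1 r=5: min(19,9)*4=36 best=36 *, r--
l=1 r=4: min(19,19)*3=57 best=57 *, r--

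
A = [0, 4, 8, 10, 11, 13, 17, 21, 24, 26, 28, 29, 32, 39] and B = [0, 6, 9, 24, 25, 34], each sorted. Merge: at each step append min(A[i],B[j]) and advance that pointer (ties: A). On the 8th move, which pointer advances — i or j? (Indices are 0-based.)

[i=0,j=0] A[i]=0<=B[j]=0 take 0 → i++
[i=1,j=0] A[i]=4>B[j]=0 take 0 → j++
[i=1,j=1] A[i]=4<=B[j]=6 take 4 → i++
[i=2,j=1] A[i]=8>B[j]=6 take 6 → j++
[i=2,j=2] A[i]=8<=B[j]=9 take 8 → i++
[i=3,j=2] A[i]=10>B[j]=9 take 9 → j++
[i=3,j=3] A[i]=10<=B[j]=24 take 10 → i++
[i=4,j=3] A[i]=11<=B[j]=24 take 11 → i++

i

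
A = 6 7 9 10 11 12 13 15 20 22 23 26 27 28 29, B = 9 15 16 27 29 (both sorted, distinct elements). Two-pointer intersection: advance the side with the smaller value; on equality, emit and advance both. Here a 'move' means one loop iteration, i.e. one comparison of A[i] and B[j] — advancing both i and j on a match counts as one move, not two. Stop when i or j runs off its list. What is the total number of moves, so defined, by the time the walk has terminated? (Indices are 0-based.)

16 moves

i=0 j=0: 6<9, i++
i=1 j=0: 7<9, i++
i=2 j=0: 9==9 emit, i++,j++
i=3 j=1: 10<15, i++
i=4 j=1: 11<15, i++
i=5 j=1: 12<15, i++
i=6 j=1: 13<15, i++
i=7 j=1: 15==15 emit, i++,j++
i=8 j=2: 20>16, j++
i=8 j=3: 20<27, i++
i=9 j=3: 22<27, i++
i=10 j=3: 23<27, i++
i=11 j=3: 26<27, i++
i=12 j=3: 27==27 emit, i++,j++
i=13 j=4: 28<29, i++
i=14 j=4: 29==29 emit, i++,j++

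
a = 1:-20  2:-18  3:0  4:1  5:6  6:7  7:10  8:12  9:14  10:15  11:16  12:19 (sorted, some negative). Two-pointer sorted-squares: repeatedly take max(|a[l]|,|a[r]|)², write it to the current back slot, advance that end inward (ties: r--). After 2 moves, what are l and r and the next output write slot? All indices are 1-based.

[1,12] |-20|>|19| out[12]=400 → l++
[2,12] |-18|<=|19| out[11]=361 → r--

l=2, r=11, next write slot=10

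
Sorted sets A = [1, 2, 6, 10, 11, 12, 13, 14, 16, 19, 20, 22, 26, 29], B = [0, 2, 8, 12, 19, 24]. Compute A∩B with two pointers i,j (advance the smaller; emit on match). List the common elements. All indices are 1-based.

intersection = [2, 12, 19]

i=1 j=1: 1>0, j++
i=1 j=2: 1<2, i++
i=2 j=2: 2==2 emit, i++,j++
i=3 j=3: 6<8, i++
i=4 j=3: 10>8, j++
i=4 j=4: 10<12, i++
i=5 j=4: 11<12, i++
i=6 j=4: 12==12 emit, i++,j++
i=7 j=5: 13<19, i++
i=8 j=5: 14<19, i++
i=9 j=5: 16<19, i++
i=10 j=5: 19==19 emit, i++,j++
i=11 j=6: 20<24, i++
i=12 j=6: 22<24, i++
i=13 j=6: 26>24, j++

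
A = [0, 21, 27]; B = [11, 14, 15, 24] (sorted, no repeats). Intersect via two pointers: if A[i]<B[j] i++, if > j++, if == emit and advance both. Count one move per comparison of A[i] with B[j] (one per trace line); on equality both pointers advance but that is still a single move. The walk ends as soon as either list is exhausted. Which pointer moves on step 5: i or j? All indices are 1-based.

i=1 j=1: 0<11, i++
i=2 j=1: 21>11, j++
i=2 j=2: 21>14, j++
i=2 j=3: 21>15, j++
i=2 j=4: 21<24, i++

i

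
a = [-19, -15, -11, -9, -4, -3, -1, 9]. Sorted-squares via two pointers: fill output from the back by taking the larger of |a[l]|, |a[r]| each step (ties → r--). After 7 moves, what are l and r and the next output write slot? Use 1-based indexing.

l=7, r=7, next write slot=1

l=1 r=8: |-19|>|9| out[8]=361, l++
l=2 r=8: |-15|>|9| out[7]=225, l++
l=3 r=8: |-11|>|9| out[6]=121, l++
l=4 r=8: |-9|<=|9| out[5]=81, r--
l=4 r=7: |-9|>|-1| out[4]=81, l++
l=5 r=7: |-4|>|-1| out[3]=16, l++
l=6 r=7: |-3|>|-1| out[2]=9, l++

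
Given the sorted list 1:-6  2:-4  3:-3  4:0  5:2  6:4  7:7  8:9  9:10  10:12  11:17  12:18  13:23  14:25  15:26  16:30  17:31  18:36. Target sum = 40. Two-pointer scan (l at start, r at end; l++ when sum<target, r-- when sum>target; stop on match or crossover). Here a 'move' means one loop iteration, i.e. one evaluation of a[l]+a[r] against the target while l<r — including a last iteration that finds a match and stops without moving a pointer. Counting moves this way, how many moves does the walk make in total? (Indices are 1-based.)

6 moves

[1,18] -6+36=30 <40 → l++
[2,18] -4+36=32 <40 → l++
[3,18] -3+36=33 <40 → l++
[4,18] 0+36=36 <40 → l++
[5,18] 2+36=38 <40 → l++
[6,18] 4+36=40 → found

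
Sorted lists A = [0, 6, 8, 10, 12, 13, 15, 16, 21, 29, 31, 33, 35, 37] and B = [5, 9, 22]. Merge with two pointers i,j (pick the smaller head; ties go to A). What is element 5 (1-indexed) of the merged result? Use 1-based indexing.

[i=1,j=1] A[i]=0<=B[j]=5 take 0 → i++
[i=2,j=1] A[i]=6>B[j]=5 take 5 → j++
[i=2,j=2] A[i]=6<=B[j]=9 take 6 → i++
[i=3,j=2] A[i]=8<=B[j]=9 take 8 → i++
[i=4,j=2] A[i]=10>B[j]=9 take 9 → j++
[i=4,j=3] A[i]=10<=B[j]=22 take 10 → i++
[i=5,j=3] A[i]=12<=B[j]=22 take 12 → i++
[i=6,j=3] A[i]=13<=B[j]=22 take 13 → i++
[i=7,j=3] A[i]=15<=B[j]=22 take 15 → i++
[i=8,j=3] A[i]=16<=B[j]=22 take 16 → i++
[i=9,j=3] A[i]=21<=B[j]=22 take 21 → i++
[i=10,j=3] A[i]=29>B[j]=22 take 22 → j++
[i=10,j=4] B done, take A[i]=29 → i++
[i=11,j=4] B done, take A[i]=31 → i++
[i=12,j=4] B done, take A[i]=33 → i++
[i=13,j=4] B done, take A[i]=35 → i++
[i=14,j=4] B done, take A[i]=37 → i++

merged[5] = 9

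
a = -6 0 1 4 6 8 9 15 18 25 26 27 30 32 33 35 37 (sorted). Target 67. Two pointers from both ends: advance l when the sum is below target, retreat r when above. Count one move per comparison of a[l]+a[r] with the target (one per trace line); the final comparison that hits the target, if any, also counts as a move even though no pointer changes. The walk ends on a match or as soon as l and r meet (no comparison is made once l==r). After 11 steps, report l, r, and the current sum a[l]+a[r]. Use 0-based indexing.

l=11, r=16, sum=64

l=0 r=16: -6+37=31 <67, l++
l=1 r=16: 0+37=37 <67, l++
l=2 r=16: 1+37=38 <67, l++
l=3 r=16: 4+37=41 <67, l++
l=4 r=16: 6+37=43 <67, l++
l=5 r=16: 8+37=45 <67, l++
l=6 r=16: 9+37=46 <67, l++
l=7 r=16: 15+37=52 <67, l++
l=8 r=16: 18+37=55 <67, l++
l=9 r=16: 25+37=62 <67, l++
l=10 r=16: 26+37=63 <67, l++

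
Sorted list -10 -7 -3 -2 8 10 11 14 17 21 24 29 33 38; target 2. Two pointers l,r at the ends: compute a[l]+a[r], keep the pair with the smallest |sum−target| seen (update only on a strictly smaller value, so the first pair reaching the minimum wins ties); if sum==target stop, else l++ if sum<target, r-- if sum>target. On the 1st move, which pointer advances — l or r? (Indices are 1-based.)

l=1 r=14: -10+38=28 d=26 *, r--

r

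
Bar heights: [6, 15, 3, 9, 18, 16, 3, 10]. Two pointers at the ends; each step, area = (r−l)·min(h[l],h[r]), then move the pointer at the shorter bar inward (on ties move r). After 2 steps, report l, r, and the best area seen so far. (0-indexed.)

[0,7] min(6,10)*7=42 best=42 * → l++
[1,7] min(15,10)*6=60 best=60 * → r--

l=1, r=6, best area=60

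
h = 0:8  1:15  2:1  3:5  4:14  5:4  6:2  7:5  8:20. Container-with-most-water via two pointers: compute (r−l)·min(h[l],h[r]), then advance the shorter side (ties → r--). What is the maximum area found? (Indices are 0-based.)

max area = 105

l=0 r=8: min(8,20)*8=64 best=64 *, l++
l=1 r=8: min(15,20)*7=105 best=105 *, l++
l=2 r=8: min(1,20)*6=6 best=105, l++
l=3 r=8: min(5,20)*5=25 best=105, l++
l=4 r=8: min(14,20)*4=56 best=105, l++
l=5 r=8: min(4,20)*3=12 best=105, l++
l=6 r=8: min(2,20)*2=4 best=105, l++
l=7 r=8: min(5,20)*1=5 best=105, l++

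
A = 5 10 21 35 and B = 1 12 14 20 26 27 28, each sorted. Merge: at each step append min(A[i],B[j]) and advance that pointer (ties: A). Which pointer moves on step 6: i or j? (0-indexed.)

j

[i=0,j=0] A[i]=5>B[j]=1 take 1 → j++
[i=0,j=1] A[i]=5<=B[j]=12 take 5 → i++
[i=1,j=1] A[i]=10<=B[j]=12 take 10 → i++
[i=2,j=1] A[i]=21>B[j]=12 take 12 → j++
[i=2,j=2] A[i]=21>B[j]=14 take 14 → j++
[i=2,j=3] A[i]=21>B[j]=20 take 20 → j++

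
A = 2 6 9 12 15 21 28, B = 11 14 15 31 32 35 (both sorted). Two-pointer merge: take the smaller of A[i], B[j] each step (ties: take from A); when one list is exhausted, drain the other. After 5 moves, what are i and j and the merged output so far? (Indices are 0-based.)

i=0 j=0: A[i]=2<=B[j]=11 take 2, i++
i=1 j=0: A[i]=6<=B[j]=11 take 6, i++
i=2 j=0: A[i]=9<=B[j]=11 take 9, i++
i=3 j=0: A[i]=12>B[j]=11 take 11, j++
i=3 j=1: A[i]=12<=B[j]=14 take 12, i++

i=4, j=1, merged so far=[2, 6, 9, 11, 12]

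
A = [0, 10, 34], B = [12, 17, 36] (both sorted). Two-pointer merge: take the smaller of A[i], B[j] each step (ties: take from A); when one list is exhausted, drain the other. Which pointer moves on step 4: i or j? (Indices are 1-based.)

j

[i=1,j=1] A[i]=0<=B[j]=12 take 0 → i++
[i=2,j=1] A[i]=10<=B[j]=12 take 10 → i++
[i=3,j=1] A[i]=34>B[j]=12 take 12 → j++
[i=3,j=2] A[i]=34>B[j]=17 take 17 → j++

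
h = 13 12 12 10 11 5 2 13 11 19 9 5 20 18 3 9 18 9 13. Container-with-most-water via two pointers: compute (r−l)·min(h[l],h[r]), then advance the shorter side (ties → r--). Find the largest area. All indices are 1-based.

max area = 234

[1,19] min(13,13)*18=234 best=234 * → r--
[1,18] min(13,9)*17=153 best=234 → r--
[1,17] min(13,18)*16=208 best=234 → l++
[2,17] min(12,18)*15=180 best=234 → l++
[3,17] min(12,18)*14=168 best=234 → l++
[4,17] min(10,18)*13=130 best=234 → l++
[5,17] min(11,18)*12=132 best=234 → l++
[6,17] min(5,18)*11=55 best=234 → l++
[7,17] min(2,18)*10=20 best=234 → l++
[8,17] min(13,18)*9=117 best=234 → l++
[9,17] min(11,18)*8=88 best=234 → l++
[10,17] min(19,18)*7=126 best=234 → r--
[10,16] min(19,9)*6=54 best=234 → r--
[10,15] min(19,3)*5=15 best=234 → r--
[10,14] min(19,18)*4=72 best=234 → r--
[10,13] min(19,20)*3=57 best=234 → l++
[11,13] min(9,20)*2=18 best=234 → l++
[12,13] min(5,20)*1=5 best=234 → l++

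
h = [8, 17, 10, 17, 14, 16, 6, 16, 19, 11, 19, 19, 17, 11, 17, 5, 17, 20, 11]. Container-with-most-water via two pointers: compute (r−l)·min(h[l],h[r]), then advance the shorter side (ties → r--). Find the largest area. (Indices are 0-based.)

[0,18] min(8,11)*18=144 best=144 * → l++
[1,18] min(17,11)*17=187 best=187 * → r--
[1,17] min(17,20)*16=272 best=272 * → l++
[2,17] min(10,20)*15=150 best=272 → l++
[3,17] min(17,20)*14=238 best=272 → l++
[4,17] min(14,20)*13=182 best=272 → l++
[5,17] min(16,20)*12=192 best=272 → l++
[6,17] min(6,20)*11=66 best=272 → l++
[7,17] min(16,20)*10=160 best=272 → l++
[8,17] min(19,20)*9=171 best=272 → l++
[9,17] min(11,20)*8=88 best=272 → l++
[10,17] min(19,20)*7=133 best=272 → l++
[11,17] min(19,20)*6=114 best=272 → l++
[12,17] min(17,20)*5=85 best=272 → l++
[13,17] min(11,20)*4=44 best=272 → l++
[14,17] min(17,20)*3=51 best=272 → l++
[15,17] min(5,20)*2=10 best=272 → l++
[16,17] min(17,20)*1=17 best=272 → l++

max area = 272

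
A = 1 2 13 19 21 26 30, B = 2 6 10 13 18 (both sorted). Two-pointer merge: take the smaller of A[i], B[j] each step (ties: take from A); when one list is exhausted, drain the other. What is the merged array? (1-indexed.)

[i=1,j=1] A[i]=1<=B[j]=2 take 1 → i++
[i=2,j=1] A[i]=2<=B[j]=2 take 2 → i++
[i=3,j=1] A[i]=13>B[j]=2 take 2 → j++
[i=3,j=2] A[i]=13>B[j]=6 take 6 → j++
[i=3,j=3] A[i]=13>B[j]=10 take 10 → j++
[i=3,j=4] A[i]=13<=B[j]=13 take 13 → i++
[i=4,j=4] A[i]=19>B[j]=13 take 13 → j++
[i=4,j=5] A[i]=19>B[j]=18 take 18 → j++
[i=4,j=6] B done, take A[i]=19 → i++
[i=5,j=6] B done, take A[i]=21 → i++
[i=6,j=6] B done, take A[i]=26 → i++
[i=7,j=6] B done, take A[i]=30 → i++

[1, 2, 2, 6, 10, 13, 13, 18, 19, 21, 26, 30]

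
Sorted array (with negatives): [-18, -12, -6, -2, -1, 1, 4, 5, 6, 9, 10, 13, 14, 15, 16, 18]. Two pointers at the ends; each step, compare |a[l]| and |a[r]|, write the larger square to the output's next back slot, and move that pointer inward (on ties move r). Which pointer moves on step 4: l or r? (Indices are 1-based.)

r

l=1 r=16: |-18|<=|18| out[16]=324, r--
l=1 r=15: |-18|>|16| out[15]=324, l++
l=2 r=15: |-12|<=|16| out[14]=256, r--
l=2 r=14: |-12|<=|15| out[13]=225, r--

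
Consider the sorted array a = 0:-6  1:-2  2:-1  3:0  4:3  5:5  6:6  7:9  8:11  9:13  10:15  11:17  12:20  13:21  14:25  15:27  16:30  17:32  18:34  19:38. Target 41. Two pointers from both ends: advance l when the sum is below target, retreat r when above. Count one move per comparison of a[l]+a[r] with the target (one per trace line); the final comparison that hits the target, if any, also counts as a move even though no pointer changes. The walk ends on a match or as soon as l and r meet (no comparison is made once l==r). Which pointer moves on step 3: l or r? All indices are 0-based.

[0,19] -6+38=32 <41 → l++
[1,19] -2+38=36 <41 → l++
[2,19] -1+38=37 <41 → l++

l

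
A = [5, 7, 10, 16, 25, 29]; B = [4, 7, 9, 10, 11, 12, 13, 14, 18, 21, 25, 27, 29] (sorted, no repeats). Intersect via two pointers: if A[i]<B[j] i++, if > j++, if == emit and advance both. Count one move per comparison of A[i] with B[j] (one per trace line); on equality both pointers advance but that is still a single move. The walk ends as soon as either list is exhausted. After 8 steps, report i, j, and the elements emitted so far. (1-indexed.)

i=4, j=8, emitted=[7, 10]

i=1 j=1: 5>4, j++
i=1 j=2: 5<7, i++
i=2 j=2: 7==7 emit, i++,j++
i=3 j=3: 10>9, j++
i=3 j=4: 10==10 emit, i++,j++
i=4 j=5: 16>11, j++
i=4 j=6: 16>12, j++
i=4 j=7: 16>13, j++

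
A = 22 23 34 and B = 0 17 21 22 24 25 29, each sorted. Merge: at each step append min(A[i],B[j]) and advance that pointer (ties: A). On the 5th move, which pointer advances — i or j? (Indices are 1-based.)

[i=1,j=1] A[i]=22>B[j]=0 take 0 → j++
[i=1,j=2] A[i]=22>B[j]=17 take 17 → j++
[i=1,j=3] A[i]=22>B[j]=21 take 21 → j++
[i=1,j=4] A[i]=22<=B[j]=22 take 22 → i++
[i=2,j=4] A[i]=23>B[j]=22 take 22 → j++

j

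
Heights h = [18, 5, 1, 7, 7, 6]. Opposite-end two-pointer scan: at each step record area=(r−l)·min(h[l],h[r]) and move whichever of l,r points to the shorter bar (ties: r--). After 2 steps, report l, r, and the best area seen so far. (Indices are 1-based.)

l=1, r=4, best area=30

[1,6] min(18,6)*5=30 best=30 * → r--
[1,5] min(18,7)*4=28 best=30 → r--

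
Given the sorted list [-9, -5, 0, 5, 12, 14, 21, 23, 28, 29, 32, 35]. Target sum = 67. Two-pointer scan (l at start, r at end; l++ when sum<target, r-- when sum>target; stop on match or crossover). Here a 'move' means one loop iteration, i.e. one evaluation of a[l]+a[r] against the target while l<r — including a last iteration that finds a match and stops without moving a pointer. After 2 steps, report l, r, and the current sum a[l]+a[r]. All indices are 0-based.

l=0 r=11: -9+35=26 <67, l++
l=1 r=11: -5+35=30 <67, l++

l=2, r=11, sum=35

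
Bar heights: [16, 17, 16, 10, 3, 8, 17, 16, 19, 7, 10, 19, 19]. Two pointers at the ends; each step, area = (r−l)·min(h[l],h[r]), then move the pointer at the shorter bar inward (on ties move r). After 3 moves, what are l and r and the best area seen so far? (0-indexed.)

l=3, r=12, best area=192

l=0 r=12: min(16,19)*12=192 best=192 *, l++
l=1 r=12: min(17,19)*11=187 best=192, l++
l=2 r=12: min(16,19)*10=160 best=192, l++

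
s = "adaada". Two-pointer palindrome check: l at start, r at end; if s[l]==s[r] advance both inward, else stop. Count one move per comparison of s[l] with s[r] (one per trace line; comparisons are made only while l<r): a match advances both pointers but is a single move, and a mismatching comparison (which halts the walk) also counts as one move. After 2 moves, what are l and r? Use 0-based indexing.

l=0 r=5: 'a'=='a', l++,r--
l=1 r=4: 'd'=='d', l++,r--

l=2, r=3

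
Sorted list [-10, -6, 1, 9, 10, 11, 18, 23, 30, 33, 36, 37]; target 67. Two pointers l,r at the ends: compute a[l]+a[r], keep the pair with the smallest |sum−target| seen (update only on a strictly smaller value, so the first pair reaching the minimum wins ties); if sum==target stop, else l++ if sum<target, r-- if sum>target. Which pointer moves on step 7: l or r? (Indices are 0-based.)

l

l=0 r=11: -10+37=27 d=40 *, l++
l=1 r=11: -6+37=31 d=36 *, l++
l=2 r=11: 1+37=38 d=29 *, l++
l=3 r=11: 9+37=46 d=21 *, l++
l=4 r=11: 10+37=47 d=20 *, l++
l=5 r=11: 11+37=48 d=19 *, l++
l=6 r=11: 18+37=55 d=12 *, l++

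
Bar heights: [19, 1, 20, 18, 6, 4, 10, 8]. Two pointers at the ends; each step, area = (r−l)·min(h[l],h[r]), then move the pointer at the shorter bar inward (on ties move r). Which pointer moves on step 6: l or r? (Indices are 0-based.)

[0,7] min(19,8)*7=56 best=56 * → r--
[0,6] min(19,10)*6=60 best=60 * → r--
[0,5] min(19,4)*5=20 best=60 → r--
[0,4] min(19,6)*4=24 best=60 → r--
[0,3] min(19,18)*3=54 best=60 → r--
[0,2] min(19,20)*2=38 best=60 → l++

l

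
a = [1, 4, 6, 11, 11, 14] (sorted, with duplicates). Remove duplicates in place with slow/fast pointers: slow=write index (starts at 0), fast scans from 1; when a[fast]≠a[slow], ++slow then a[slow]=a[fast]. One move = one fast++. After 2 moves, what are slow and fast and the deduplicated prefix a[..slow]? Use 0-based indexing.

(s=0,f=1) a[fast]=4≠a[slow]=1 write a[1]=4 → slow++,fast++
(s=1,f=2) a[fast]=6≠a[slow]=4 write a[2]=6 → slow++,fast++

slow=2, fast=3, prefix=[1, 4, 6]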